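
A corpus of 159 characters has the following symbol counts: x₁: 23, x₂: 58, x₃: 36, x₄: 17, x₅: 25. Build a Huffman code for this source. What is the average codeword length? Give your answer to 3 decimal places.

2.252 bits/symbol

Probabilities are the counts divided by 159.
Repeatedly combine the two least-probable nodes; the expected code length is the sum of the merged weights.
merge 17/159 + 23/159 → 40/159
merge 25/159 + 12/53 → 61/159
merge 40/159 + 58/159 → 98/159
merge 61/159 + 98/159 → 1
L = 40/159 + 61/159 + 98/159 + 1 = 358/159 ≈ 2.252 bits/symbol.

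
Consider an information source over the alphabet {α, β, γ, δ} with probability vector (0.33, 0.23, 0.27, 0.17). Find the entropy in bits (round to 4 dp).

H = −Σ pᵢ log₂ pᵢ.
−0.33·log₂(0.33) = 0.5278
−0.23·log₂(0.23) = 0.4877
−0.27·log₂(0.27) = 0.5100
−0.17·log₂(0.17) = 0.4346
Sum ≈ 1.9601 → 1.9601 bits.

1.9601 bits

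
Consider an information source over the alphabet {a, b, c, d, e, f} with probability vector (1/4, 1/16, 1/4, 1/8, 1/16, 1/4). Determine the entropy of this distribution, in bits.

2.375 bits

Each probability is a power of 1/2, so log₂(1/p) is an integer.
H = Σ p·log₂(1/p) = 1/4·2 + 1/16·4 + 1/4·2 + 1/8·3 + 1/16·4 + 1/4·2 = 2.375 bits.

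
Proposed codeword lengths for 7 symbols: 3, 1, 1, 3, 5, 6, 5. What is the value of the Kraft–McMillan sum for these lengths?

With common denominator 2^6 = 64: Σ 2^(−ℓᵢ) = 8/64 + 32/64 + 32/64 + 8/64 + 2/64 + 1/64 + 2/64 = 85/64 = 1.328125.

1.328125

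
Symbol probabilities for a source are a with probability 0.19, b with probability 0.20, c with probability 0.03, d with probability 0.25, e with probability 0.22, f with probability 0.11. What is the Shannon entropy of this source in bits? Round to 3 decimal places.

H = −Σ pᵢ log₂ pᵢ.
−0.19·log₂(0.19) = 0.4552
−0.20·log₂(0.20) = 0.4644
−0.03·log₂(0.03) = 0.1518
−0.25·log₂(0.25) = 0.5000
−0.22·log₂(0.22) = 0.4806
−0.11·log₂(0.11) = 0.3503
Sum ≈ 2.4022 → 2.402 bits.

2.402 bits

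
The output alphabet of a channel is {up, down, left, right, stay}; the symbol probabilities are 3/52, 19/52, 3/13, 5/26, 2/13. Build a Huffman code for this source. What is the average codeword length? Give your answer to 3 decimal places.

2.212 bits/symbol

Repeatedly combine the two least-probable nodes; the expected code length is the sum of the merged weights.
merge 3/52 + 2/13 → 11/52
merge 5/26 + 11/52 → 21/52
merge 3/13 + 19/52 → 31/52
merge 21/52 + 31/52 → 1
L = 11/52 + 21/52 + 31/52 + 1 = 115/52 ≈ 2.212 bits/symbol.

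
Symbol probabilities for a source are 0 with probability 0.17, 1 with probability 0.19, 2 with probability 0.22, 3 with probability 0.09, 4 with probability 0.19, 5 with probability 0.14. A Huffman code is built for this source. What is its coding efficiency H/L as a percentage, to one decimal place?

97.9%

Entropy H = −Σ p log₂ p ≈ 2.5354 bits.
Huffman merges: 9/100+7/50→23/100; 17/100+19/100→9/25; 19/100+11/50→41/100; 23/100+9/25→59/100; 41/100+59/100→1. L = 259/100 ≈ 2.5900.
Efficiency = H/L = 2.5354/2.5900 = 97.9%.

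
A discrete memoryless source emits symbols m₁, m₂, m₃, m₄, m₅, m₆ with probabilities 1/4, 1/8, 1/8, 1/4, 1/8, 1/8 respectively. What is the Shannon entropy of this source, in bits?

Each probability is a power of 1/2, so log₂(1/p) is an integer.
H = Σ p·log₂(1/p) = 1/4·2 + 1/8·3 + 1/8·3 + 1/4·2 + 1/8·3 + 1/8·3 = 2.5 bits.

2.5 bits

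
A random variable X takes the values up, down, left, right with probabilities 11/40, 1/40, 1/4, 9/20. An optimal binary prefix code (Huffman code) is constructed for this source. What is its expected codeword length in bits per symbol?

Repeatedly combine the two least-probable nodes; the expected code length is the sum of the merged weights.
merge 1/40 + 1/4 → 11/40
merge 11/40 + 11/40 → 11/20
merge 9/20 + 11/20 → 1
L = 11/40 + 11/20 + 1 = 73/40 = 1.825 bits/symbol.

1.825 bits/symbol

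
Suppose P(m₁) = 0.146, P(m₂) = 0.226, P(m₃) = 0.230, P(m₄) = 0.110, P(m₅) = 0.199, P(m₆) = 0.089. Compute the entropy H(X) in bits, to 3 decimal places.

H = −Σ pᵢ log₂ pᵢ.
−0.146·log₂(0.146) = 0.4053
−0.226·log₂(0.226) = 0.4849
−0.230·log₂(0.230) = 0.4877
−0.110·log₂(0.110) = 0.3503
−0.199·log₂(0.199) = 0.4635
−0.089·log₂(0.089) = 0.3106
Sum ≈ 2.5023 → 2.502 bits.

2.502 bits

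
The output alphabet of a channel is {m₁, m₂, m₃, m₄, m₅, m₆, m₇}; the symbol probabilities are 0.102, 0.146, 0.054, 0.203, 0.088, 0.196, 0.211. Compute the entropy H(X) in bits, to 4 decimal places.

H = −Σ pᵢ log₂ pᵢ.
−0.102·log₂(0.102) = 0.3359
−0.146·log₂(0.146) = 0.4053
−0.054·log₂(0.054) = 0.2274
−0.203·log₂(0.203) = 0.4670
−0.088·log₂(0.088) = 0.3086
−0.196·log₂(0.196) = 0.4608
−0.211·log₂(0.211) = 0.4736
Sum ≈ 2.6786 → 2.6786 bits.

2.6786 bits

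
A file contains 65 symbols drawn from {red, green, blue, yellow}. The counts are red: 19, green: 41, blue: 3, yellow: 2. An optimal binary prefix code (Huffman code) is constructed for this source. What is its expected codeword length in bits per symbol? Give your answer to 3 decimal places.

1.446 bits/symbol

Probabilities are the counts divided by 65.
Repeatedly combine the two least-probable nodes; the expected code length is the sum of the merged weights.
merge 2/65 + 3/65 → 1/13
merge 1/13 + 19/65 → 24/65
merge 24/65 + 41/65 → 1
L = 1/13 + 24/65 + 1 = 94/65 ≈ 1.446 bits/symbol.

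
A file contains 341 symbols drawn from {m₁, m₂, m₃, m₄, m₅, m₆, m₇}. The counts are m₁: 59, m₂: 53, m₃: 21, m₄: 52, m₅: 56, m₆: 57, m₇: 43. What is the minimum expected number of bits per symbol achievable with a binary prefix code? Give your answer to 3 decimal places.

2.827 bits/symbol

Probabilities are the counts divided by 341.
Repeatedly combine the two least-probable nodes; the expected code length is the sum of the merged weights.
merge 21/341 + 43/341 → 64/341
merge 52/341 + 53/341 → 105/341
merge 56/341 + 57/341 → 113/341
merge 59/341 + 64/341 → 123/341
merge 105/341 + 113/341 → 218/341
merge 123/341 + 218/341 → 1
L = 64/341 + 105/341 + 113/341 + 123/341 + 218/341 + 1 = 964/341 ≈ 2.827 bits/symbol.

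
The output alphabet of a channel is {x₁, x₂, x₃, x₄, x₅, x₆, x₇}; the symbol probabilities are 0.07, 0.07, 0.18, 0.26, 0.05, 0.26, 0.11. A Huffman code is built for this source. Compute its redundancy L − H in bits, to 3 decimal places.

0.041 bits

Entropy H = −Σ p log₂ p ≈ 2.5594 bits.
Huffman merges: 1/20+7/100→3/25; 7/100+11/100→9/50; 3/25+9/50→3/10; 9/50+13/50→11/25; 13/50+3/10→14/25; 11/25+14/25→1. L = 13/5 ≈ 2.6000.
L − H = 2.6000 − 2.5594 = 0.041 bits.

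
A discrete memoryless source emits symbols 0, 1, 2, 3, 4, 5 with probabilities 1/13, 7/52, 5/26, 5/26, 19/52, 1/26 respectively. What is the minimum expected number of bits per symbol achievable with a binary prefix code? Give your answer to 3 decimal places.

Repeatedly combine the two least-probable nodes; the expected code length is the sum of the merged weights.
merge 1/26 + 1/13 → 3/26
merge 3/26 + 7/52 → 1/4
merge 5/26 + 5/26 → 5/13
merge 1/4 + 19/52 → 8/13
merge 5/13 + 8/13 → 1
L = 3/26 + 1/4 + 5/13 + 8/13 + 1 = 123/52 ≈ 2.365 bits/symbol.

2.365 bits/symbol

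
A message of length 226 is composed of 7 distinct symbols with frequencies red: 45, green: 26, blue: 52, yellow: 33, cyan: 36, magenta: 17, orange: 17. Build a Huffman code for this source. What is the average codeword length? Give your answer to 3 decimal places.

2.721 bits/symbol

Probabilities are the counts divided by 226.
Repeatedly combine the two least-probable nodes; the expected code length is the sum of the merged weights.
merge 17/226 + 17/226 → 17/113
merge 13/113 + 33/226 → 59/226
merge 17/113 + 18/113 → 35/113
merge 45/226 + 26/113 → 97/226
merge 59/226 + 35/113 → 129/226
merge 97/226 + 129/226 → 1
L = 17/113 + 59/226 + 35/113 + 97/226 + 129/226 + 1 = 615/226 ≈ 2.721 bits/symbol.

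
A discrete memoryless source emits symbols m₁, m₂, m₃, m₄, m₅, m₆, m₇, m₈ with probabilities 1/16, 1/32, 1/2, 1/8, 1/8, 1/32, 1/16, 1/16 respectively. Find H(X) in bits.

Each probability is a power of 1/2, so log₂(1/p) is an integer.
H = Σ p·log₂(1/p) = 1/16·4 + 1/32·5 + 1/2·1 + 1/8·3 + 1/8·3 + 1/32·5 + 1/16·4 + 1/16·4 = 2.3125 bits.

2.3125 bits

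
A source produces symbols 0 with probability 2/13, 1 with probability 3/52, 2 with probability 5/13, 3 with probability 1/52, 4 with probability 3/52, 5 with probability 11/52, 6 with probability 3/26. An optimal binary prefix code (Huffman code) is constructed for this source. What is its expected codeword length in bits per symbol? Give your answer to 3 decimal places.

Repeatedly combine the two least-probable nodes; the expected code length is the sum of the merged weights.
merge 1/52 + 3/52 → 1/13
merge 3/52 + 1/13 → 7/52
merge 3/26 + 7/52 → 1/4
merge 2/13 + 11/52 → 19/52
merge 1/4 + 19/52 → 8/13
merge 5/13 + 8/13 → 1
L = 1/13 + 7/52 + 1/4 + 19/52 + 8/13 + 1 = 127/52 ≈ 2.442 bits/symbol.

2.442 bits/symbol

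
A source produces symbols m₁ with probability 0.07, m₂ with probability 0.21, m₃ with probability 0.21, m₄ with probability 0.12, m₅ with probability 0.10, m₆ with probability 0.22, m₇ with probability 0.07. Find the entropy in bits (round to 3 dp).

2.663 bits

H = −Σ pᵢ log₂ pᵢ.
−0.07·log₂(0.07) = 0.2686
−0.21·log₂(0.21) = 0.4728
−0.21·log₂(0.21) = 0.4728
−0.12·log₂(0.12) = 0.3671
−0.10·log₂(0.10) = 0.3322
−0.22·log₂(0.22) = 0.4806
−0.07·log₂(0.07) = 0.2686
Sum ≈ 2.6626 → 2.663 bits.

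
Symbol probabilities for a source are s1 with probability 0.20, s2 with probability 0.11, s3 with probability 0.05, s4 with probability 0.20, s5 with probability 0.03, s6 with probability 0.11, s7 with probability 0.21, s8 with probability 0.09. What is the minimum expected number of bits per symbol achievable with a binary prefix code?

Repeatedly combine the two least-probable nodes; the expected code length is the sum of the merged weights.
merge 3/100 + 1/20 → 2/25
merge 2/25 + 9/100 → 17/100
merge 11/100 + 11/100 → 11/50
merge 17/100 + 1/5 → 37/100
merge 1/5 + 21/100 → 41/100
merge 11/50 + 37/100 → 59/100
merge 41/100 + 59/100 → 1
L = 2/25 + 17/100 + 11/50 + 37/100 + 41/100 + 59/100 + 1 = 71/25 = 2.84 bits/symbol.

2.84 bits/symbol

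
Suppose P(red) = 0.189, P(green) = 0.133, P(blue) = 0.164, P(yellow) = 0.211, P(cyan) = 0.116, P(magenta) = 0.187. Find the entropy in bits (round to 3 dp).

H = −Σ pᵢ log₂ pᵢ.
−0.189·log₂(0.189) = 0.4543
−0.133·log₂(0.133) = 0.3871
−0.164·log₂(0.164) = 0.4278
−0.211·log₂(0.211) = 0.4736
−0.116·log₂(0.116) = 0.3605
−0.187·log₂(0.187) = 0.4523
Sum ≈ 2.5556 → 2.556 bits.

2.556 bits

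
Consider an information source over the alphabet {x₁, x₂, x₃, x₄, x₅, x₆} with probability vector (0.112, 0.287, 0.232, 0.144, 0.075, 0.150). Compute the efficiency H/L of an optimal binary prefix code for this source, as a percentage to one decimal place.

98.9%

Entropy H = −Σ p log₂ p ≈ 2.4530 bits.
Huffman merges: 3/40+14/125→187/1000; 18/125+3/20→147/500; 187/1000+29/125→419/1000; 287/1000+147/500→581/1000; 419/1000+581/1000→1. L = 2481/1000 ≈ 2.4810.
Efficiency = H/L = 2.4530/2.4810 = 98.9%.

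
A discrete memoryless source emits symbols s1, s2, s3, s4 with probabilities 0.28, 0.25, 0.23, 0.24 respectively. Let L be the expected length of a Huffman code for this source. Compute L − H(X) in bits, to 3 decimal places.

0.004 bits

Entropy H = −Σ p log₂ p ≈ 1.9960 bits.
Huffman merges: 23/100+6/25→47/100; 1/4+7/25→53/100; 47/100+53/100→1. L = 2 ≈ 2.0000.
L − H = 2.0000 − 1.9960 = 0.004 bits.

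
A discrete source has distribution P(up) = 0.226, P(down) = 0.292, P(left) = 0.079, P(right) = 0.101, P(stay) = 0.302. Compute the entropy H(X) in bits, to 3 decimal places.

H = −Σ pᵢ log₂ pᵢ.
−0.226·log₂(0.226) = 0.4849
−0.292·log₂(0.292) = 0.5186
−0.079·log₂(0.079) = 0.2893
−0.101·log₂(0.101) = 0.3341
−0.302·log₂(0.302) = 0.5217
Sum ≈ 2.1485 → 2.149 bits.

2.149 bits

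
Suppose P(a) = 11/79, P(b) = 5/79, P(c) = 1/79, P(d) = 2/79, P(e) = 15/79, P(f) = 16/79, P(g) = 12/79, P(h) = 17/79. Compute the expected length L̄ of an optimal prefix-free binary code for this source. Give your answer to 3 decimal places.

Repeatedly combine the two least-probable nodes; the expected code length is the sum of the merged weights.
merge 1/79 + 2/79 → 3/79
merge 3/79 + 5/79 → 8/79
merge 8/79 + 11/79 → 19/79
merge 12/79 + 15/79 → 27/79
merge 16/79 + 17/79 → 33/79
merge 19/79 + 27/79 → 46/79
merge 33/79 + 46/79 → 1
L = 3/79 + 8/79 + 19/79 + 27/79 + 33/79 + 46/79 + 1 = 215/79 ≈ 2.722 bits/symbol.

2.722 bits/symbol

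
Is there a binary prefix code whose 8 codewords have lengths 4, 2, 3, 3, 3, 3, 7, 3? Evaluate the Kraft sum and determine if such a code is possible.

0.9453125; yes

With common denominator 2^7 = 128: Σ 2^(−ℓᵢ) = 8/128 + 32/128 + 16/128 + 16/128 + 16/128 + 16/128 + 1/128 + 16/128 = 121/128 = 0.9453125.
Kraft's inequality requires Σ ≤ 1; here Σ = 0.9453125 ≤ 1, so such a prefix code exists.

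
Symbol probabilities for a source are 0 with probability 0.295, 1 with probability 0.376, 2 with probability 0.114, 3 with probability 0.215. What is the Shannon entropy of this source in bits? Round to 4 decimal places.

H = −Σ pᵢ log₂ pᵢ.
−0.295·log₂(0.295) = 0.5196
−0.376·log₂(0.376) = 0.5306
−0.114·log₂(0.114) = 0.3571
−0.215·log₂(0.215) = 0.4768
Sum ≈ 1.8841 → 1.8841 bits.

1.8841 bits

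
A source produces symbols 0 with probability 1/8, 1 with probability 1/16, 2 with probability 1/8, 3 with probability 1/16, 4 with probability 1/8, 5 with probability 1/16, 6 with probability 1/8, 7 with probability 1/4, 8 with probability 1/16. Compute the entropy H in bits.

Each probability is a power of 1/2, so log₂(1/p) is an integer.
H = Σ p·log₂(1/p) = 1/8·3 + 1/16·4 + 1/8·3 + 1/16·4 + 1/8·3 + 1/16·4 + 1/8·3 + 1/4·2 + 1/16·4 = 3 bits.

3 bits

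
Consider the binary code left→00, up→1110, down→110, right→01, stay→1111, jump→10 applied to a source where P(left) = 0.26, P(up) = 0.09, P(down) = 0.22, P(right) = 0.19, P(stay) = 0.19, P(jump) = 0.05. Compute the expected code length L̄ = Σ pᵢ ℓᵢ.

L̄ = Σ pᵢ·ℓᵢ = 0.26·2 + 0.09·4 + 0.22·3 + 0.19·2 + 0.19·4 + 0.05·2 = 2.78 bits/symbol.

2.78 bits/symbol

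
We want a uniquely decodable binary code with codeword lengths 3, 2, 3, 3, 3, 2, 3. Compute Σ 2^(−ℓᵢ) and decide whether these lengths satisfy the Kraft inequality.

With common denominator 2^3 = 8: Σ 2^(−ℓᵢ) = 1/8 + 2/8 + 1/8 + 1/8 + 1/8 + 2/8 + 1/8 = 9/8 = 1.125.
Kraft's inequality requires Σ ≤ 1; here Σ = 1.125 > 1, so no such prefix code exists.

1.125; no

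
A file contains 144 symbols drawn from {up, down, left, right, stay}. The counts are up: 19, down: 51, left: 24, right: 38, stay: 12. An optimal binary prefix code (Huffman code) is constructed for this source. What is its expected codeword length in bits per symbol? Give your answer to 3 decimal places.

2.215 bits/symbol

Probabilities are the counts divided by 144.
Repeatedly combine the two least-probable nodes; the expected code length is the sum of the merged weights.
merge 1/12 + 19/144 → 31/144
merge 1/6 + 31/144 → 55/144
merge 19/72 + 17/48 → 89/144
merge 55/144 + 89/144 → 1
L = 31/144 + 55/144 + 89/144 + 1 = 319/144 ≈ 2.215 bits/symbol.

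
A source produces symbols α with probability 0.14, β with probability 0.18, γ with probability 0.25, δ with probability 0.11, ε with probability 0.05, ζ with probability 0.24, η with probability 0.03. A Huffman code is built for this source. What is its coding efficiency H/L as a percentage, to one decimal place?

98.6%

Entropy H = −Σ p log₂ p ≈ 2.5547 bits.
Huffman merges: 3/100+1/20→2/25; 2/25+11/100→19/100; 7/50+9/50→8/25; 19/100+6/25→43/100; 1/4+8/25→57/100; 43/100+57/100→1. L = 259/100 ≈ 2.5900.
Efficiency = H/L = 2.5547/2.5900 = 98.6%.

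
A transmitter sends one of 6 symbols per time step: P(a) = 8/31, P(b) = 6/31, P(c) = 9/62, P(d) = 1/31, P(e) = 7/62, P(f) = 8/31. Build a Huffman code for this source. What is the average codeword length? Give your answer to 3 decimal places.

2.435 bits/symbol

Repeatedly combine the two least-probable nodes; the expected code length is the sum of the merged weights.
merge 1/31 + 7/62 → 9/62
merge 9/62 + 9/62 → 9/31
merge 6/31 + 8/31 → 14/31
merge 8/31 + 9/31 → 17/31
merge 14/31 + 17/31 → 1
L = 9/62 + 9/31 + 14/31 + 17/31 + 1 = 151/62 ≈ 2.435 bits/symbol.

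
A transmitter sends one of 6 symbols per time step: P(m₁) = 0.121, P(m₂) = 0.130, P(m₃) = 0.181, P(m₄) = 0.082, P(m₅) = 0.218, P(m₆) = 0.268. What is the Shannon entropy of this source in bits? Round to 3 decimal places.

2.482 bits

H = −Σ pᵢ log₂ pᵢ.
−0.121·log₂(0.121) = 0.3687
−0.130·log₂(0.130) = 0.3826
−0.181·log₂(0.181) = 0.4463
−0.082·log₂(0.082) = 0.2959
−0.218·log₂(0.218) = 0.4791
−0.268·log₂(0.268) = 0.5091
Sum ≈ 2.4817 → 2.482 bits.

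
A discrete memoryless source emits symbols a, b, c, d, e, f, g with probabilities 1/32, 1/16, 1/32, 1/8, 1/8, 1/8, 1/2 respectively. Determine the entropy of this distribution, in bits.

2.1875 bits

Each probability is a power of 1/2, so log₂(1/p) is an integer.
H = Σ p·log₂(1/p) = 1/32·5 + 1/16·4 + 1/32·5 + 1/8·3 + 1/8·3 + 1/8·3 + 1/2·1 = 2.1875 bits.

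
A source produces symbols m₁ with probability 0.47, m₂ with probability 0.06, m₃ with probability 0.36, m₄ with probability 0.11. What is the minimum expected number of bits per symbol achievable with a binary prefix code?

1.7 bits/symbol

Repeatedly combine the two least-probable nodes; the expected code length is the sum of the merged weights.
merge 3/50 + 11/100 → 17/100
merge 17/100 + 9/25 → 53/100
merge 47/100 + 53/100 → 1
L = 17/100 + 53/100 + 1 = 17/10 = 1.7 bits/symbol.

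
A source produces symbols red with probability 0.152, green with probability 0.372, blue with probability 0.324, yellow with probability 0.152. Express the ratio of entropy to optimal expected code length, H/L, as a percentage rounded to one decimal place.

Entropy H = −Σ p log₂ p ≈ 1.8837 bits.
Huffman merges: 19/125+19/125→38/125; 38/125+81/250→157/250; 93/250+157/250→1. L = 483/250 ≈ 1.9320.
Efficiency = H/L = 1.8837/1.9320 = 97.5%.

97.5%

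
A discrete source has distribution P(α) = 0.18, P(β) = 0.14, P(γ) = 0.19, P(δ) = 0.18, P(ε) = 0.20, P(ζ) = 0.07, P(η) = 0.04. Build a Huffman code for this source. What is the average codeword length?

Repeatedly combine the two least-probable nodes; the expected code length is the sum of the merged weights.
merge 1/25 + 7/100 → 11/100
merge 11/100 + 7/50 → 1/4
merge 9/50 + 9/50 → 9/25
merge 19/100 + 1/5 → 39/100
merge 1/4 + 9/25 → 61/100
merge 39/100 + 61/100 → 1
L = 11/100 + 1/4 + 9/25 + 39/100 + 61/100 + 1 = 68/25 = 2.72 bits/symbol.

2.72 bits/symbol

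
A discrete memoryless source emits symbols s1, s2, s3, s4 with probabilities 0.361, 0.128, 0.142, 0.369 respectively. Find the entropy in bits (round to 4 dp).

1.8409 bits

H = −Σ pᵢ log₂ pᵢ.
−0.361·log₂(0.361) = 0.5306
−0.128·log₂(0.128) = 0.3796
−0.142·log₂(0.142) = 0.3999
−0.369·log₂(0.369) = 0.5307
Sum ≈ 1.8409 → 1.8409 bits.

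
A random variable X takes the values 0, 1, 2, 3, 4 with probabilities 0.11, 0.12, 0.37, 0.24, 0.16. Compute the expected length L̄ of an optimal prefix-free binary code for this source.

2.23 bits/symbol

Repeatedly combine the two least-probable nodes; the expected code length is the sum of the merged weights.
merge 11/100 + 3/25 → 23/100
merge 4/25 + 23/100 → 39/100
merge 6/25 + 37/100 → 61/100
merge 39/100 + 61/100 → 1
L = 23/100 + 39/100 + 61/100 + 1 = 223/100 = 2.23 bits/symbol.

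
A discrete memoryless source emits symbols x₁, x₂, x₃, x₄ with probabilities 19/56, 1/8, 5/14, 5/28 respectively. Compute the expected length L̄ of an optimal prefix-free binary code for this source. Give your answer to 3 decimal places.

Repeatedly combine the two least-probable nodes; the expected code length is the sum of the merged weights.
merge 1/8 + 5/28 → 17/56
merge 17/56 + 19/56 → 9/14
merge 5/14 + 9/14 → 1
L = 17/56 + 9/14 + 1 = 109/56 ≈ 1.946 bits/symbol.

1.946 bits/symbol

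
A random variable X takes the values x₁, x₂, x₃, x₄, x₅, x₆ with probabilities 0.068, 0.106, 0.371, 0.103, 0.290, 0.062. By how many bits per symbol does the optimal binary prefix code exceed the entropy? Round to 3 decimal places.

Entropy H = −Σ p log₂ p ≈ 2.2420 bits.
Huffman merges: 31/500+17/250→13/100; 103/1000+53/500→209/1000; 13/100+209/1000→339/1000; 29/100+339/1000→629/1000; 371/1000+629/1000→1. L = 2307/1000 ≈ 2.3070.
L − H = 2.3070 − 2.2420 = 0.065 bits.

0.065 bits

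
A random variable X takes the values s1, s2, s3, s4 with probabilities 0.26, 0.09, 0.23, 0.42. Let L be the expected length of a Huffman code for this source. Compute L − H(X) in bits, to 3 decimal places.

Entropy H = −Σ p log₂ p ≈ 1.8313 bits.
Huffman merges: 9/100+23/100→8/25; 13/50+8/25→29/50; 21/50+29/50→1. L = 19/10 ≈ 1.9000.
L − H = 1.9000 − 1.8313 = 0.069 bits.

0.069 bits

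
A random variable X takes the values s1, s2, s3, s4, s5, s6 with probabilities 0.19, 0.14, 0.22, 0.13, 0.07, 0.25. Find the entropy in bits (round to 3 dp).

2.484 bits

H = −Σ pᵢ log₂ pᵢ.
−0.19·log₂(0.19) = 0.4552
−0.14·log₂(0.14) = 0.3971
−0.22·log₂(0.22) = 0.4806
−0.13·log₂(0.13) = 0.3826
−0.07·log₂(0.07) = 0.2686
−0.25·log₂(0.25) = 0.5000
Sum ≈ 2.4841 → 2.484 bits.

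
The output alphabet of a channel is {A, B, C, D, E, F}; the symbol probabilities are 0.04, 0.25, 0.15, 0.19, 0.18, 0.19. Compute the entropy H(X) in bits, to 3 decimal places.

H = −Σ pᵢ log₂ pᵢ.
−0.04·log₂(0.04) = 0.1858
−0.25·log₂(0.25) = 0.5000
−0.15·log₂(0.15) = 0.4105
−0.19·log₂(0.19) = 0.4552
−0.18·log₂(0.18) = 0.4453
−0.19·log₂(0.19) = 0.4552
Sum ≈ 2.4521 → 2.452 bits.

2.452 bits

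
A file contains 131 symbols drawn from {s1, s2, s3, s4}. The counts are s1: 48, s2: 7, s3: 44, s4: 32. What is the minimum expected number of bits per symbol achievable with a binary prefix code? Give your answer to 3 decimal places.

Probabilities are the counts divided by 131.
Repeatedly combine the two least-probable nodes; the expected code length is the sum of the merged weights.
merge 7/131 + 32/131 → 39/131
merge 39/131 + 44/131 → 83/131
merge 48/131 + 83/131 → 1
L = 39/131 + 83/131 + 1 = 253/131 ≈ 1.931 bits/symbol.

1.931 bits/symbol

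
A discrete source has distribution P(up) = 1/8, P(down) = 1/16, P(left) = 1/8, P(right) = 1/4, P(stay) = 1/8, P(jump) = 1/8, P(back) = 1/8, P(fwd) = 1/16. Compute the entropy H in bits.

2.875 bits

Each probability is a power of 1/2, so log₂(1/p) is an integer.
H = Σ p·log₂(1/p) = 1/8·3 + 1/16·4 + 1/8·3 + 1/4·2 + 1/8·3 + 1/8·3 + 1/8·3 + 1/16·4 = 2.875 bits.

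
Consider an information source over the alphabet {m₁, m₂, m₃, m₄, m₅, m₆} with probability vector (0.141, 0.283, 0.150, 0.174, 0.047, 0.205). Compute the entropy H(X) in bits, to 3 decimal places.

H = −Σ pᵢ log₂ pᵢ.
−0.141·log₂(0.141) = 0.3985
−0.283·log₂(0.283) = 0.5154
−0.150·log₂(0.150) = 0.4105
−0.174·log₂(0.174) = 0.4390
−0.047·log₂(0.047) = 0.2073
−0.205·log₂(0.205) = 0.4687
Sum ≈ 2.4394 → 2.439 bits.

2.439 bits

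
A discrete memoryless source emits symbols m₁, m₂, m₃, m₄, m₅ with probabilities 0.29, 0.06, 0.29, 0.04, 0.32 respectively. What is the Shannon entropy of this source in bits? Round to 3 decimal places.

H = −Σ pᵢ log₂ pᵢ.
−0.29·log₂(0.29) = 0.5179
−0.06·log₂(0.06) = 0.2435
−0.29·log₂(0.29) = 0.5179
−0.04·log₂(0.04) = 0.1858
−0.32·log₂(0.32) = 0.5260
Sum ≈ 1.9911 → 1.991 bits.

1.991 bits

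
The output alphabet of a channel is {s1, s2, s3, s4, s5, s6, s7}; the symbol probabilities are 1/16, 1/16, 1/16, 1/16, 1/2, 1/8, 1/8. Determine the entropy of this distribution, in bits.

2.25 bits

Each probability is a power of 1/2, so log₂(1/p) is an integer.
H = Σ p·log₂(1/p) = 1/16·4 + 1/16·4 + 1/16·4 + 1/16·4 + 1/2·1 + 1/8·3 + 1/8·3 = 2.25 bits.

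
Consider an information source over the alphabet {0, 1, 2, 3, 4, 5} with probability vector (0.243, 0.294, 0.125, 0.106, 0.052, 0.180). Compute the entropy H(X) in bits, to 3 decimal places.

H = −Σ pᵢ log₂ pᵢ.
−0.243·log₂(0.243) = 0.4960
−0.294·log₂(0.294) = 0.5192
−0.125·log₂(0.125) = 0.3750
−0.106·log₂(0.106) = 0.3432
−0.052·log₂(0.052) = 0.2218
−0.180·log₂(0.180) = 0.4453
Sum ≈ 2.4005 → 2.401 bits.

2.401 bits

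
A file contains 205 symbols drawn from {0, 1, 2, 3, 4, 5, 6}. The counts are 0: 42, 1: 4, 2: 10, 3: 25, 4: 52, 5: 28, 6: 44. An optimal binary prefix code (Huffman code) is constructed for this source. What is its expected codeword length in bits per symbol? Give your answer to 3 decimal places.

2.585 bits/symbol

Probabilities are the counts divided by 205.
Repeatedly combine the two least-probable nodes; the expected code length is the sum of the merged weights.
merge 4/205 + 2/41 → 14/205
merge 14/205 + 5/41 → 39/205
merge 28/205 + 39/205 → 67/205
merge 42/205 + 44/205 → 86/205
merge 52/205 + 67/205 → 119/205
merge 86/205 + 119/205 → 1
L = 14/205 + 39/205 + 67/205 + 86/205 + 119/205 + 1 = 106/41 ≈ 2.585 bits/symbol.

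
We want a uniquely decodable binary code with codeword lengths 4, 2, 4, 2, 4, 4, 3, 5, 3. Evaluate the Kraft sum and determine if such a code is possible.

1.03125; no

With common denominator 2^5 = 32: Σ 2^(−ℓᵢ) = 2/32 + 8/32 + 2/32 + 8/32 + 2/32 + 2/32 + 4/32 + 1/32 + 4/32 = 33/32 = 1.03125.
Kraft's inequality requires Σ ≤ 1; here Σ = 1.03125 > 1, so no such prefix code exists.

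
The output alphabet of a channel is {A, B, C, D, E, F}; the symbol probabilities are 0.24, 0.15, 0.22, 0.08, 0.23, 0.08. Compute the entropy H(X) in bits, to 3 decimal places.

2.456 bits

H = −Σ pᵢ log₂ pᵢ.
−0.24·log₂(0.24) = 0.4941
−0.15·log₂(0.15) = 0.4105
−0.22·log₂(0.22) = 0.4806
−0.08·log₂(0.08) = 0.2915
−0.23·log₂(0.23) = 0.4877
−0.08·log₂(0.08) = 0.2915
Sum ≈ 2.4559 → 2.456 bits.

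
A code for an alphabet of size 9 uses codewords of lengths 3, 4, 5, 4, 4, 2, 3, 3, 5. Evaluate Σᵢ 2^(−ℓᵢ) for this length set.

0.875

With common denominator 2^5 = 32: Σ 2^(−ℓᵢ) = 4/32 + 2/32 + 1/32 + 2/32 + 2/32 + 8/32 + 4/32 + 4/32 + 1/32 = 28/32 = 0.875.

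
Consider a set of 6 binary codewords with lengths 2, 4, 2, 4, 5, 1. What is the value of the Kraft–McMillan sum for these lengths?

1.15625

With common denominator 2^5 = 32: Σ 2^(−ℓᵢ) = 8/32 + 2/32 + 8/32 + 2/32 + 1/32 + 16/32 = 37/32 = 1.15625.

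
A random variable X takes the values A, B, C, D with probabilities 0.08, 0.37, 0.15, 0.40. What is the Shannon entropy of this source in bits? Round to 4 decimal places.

1.7616 bits

H = −Σ pᵢ log₂ pᵢ.
−0.08·log₂(0.08) = 0.2915
−0.37·log₂(0.37) = 0.5307
−0.15·log₂(0.15) = 0.4105
−0.40·log₂(0.40) = 0.5288
Sum ≈ 1.7616 → 1.7616 bits.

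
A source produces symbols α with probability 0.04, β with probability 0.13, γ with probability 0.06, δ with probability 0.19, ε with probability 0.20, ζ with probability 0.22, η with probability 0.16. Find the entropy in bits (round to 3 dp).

2.635 bits

H = −Σ pᵢ log₂ pᵢ.
−0.04·log₂(0.04) = 0.1858
−0.13·log₂(0.13) = 0.3826
−0.06·log₂(0.06) = 0.2435
−0.19·log₂(0.19) = 0.4552
−0.20·log₂(0.20) = 0.4644
−0.22·log₂(0.22) = 0.4806
−0.16·log₂(0.16) = 0.4230
Sum ≈ 2.6351 → 2.635 bits.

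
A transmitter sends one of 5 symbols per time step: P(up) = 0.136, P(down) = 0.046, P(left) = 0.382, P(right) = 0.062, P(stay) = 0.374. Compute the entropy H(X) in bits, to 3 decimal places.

H = −Σ pᵢ log₂ pᵢ.
−0.136·log₂(0.136) = 0.3915
−0.046·log₂(0.046) = 0.2043
−0.382·log₂(0.382) = 0.5304
−0.062·log₂(0.062) = 0.2487
−0.374·log₂(0.374) = 0.5307
Sum ≈ 1.9055 → 1.906 bits.

1.906 bits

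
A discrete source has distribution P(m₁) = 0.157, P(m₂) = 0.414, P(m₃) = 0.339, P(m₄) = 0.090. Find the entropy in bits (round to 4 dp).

1.7878 bits

H = −Σ pᵢ log₂ pᵢ.
−0.157·log₂(0.157) = 0.4194
−0.414·log₂(0.414) = 0.5267
−0.339·log₂(0.339) = 0.5291
−0.090·log₂(0.090) = 0.3127
Sum ≈ 1.7878 → 1.7878 bits.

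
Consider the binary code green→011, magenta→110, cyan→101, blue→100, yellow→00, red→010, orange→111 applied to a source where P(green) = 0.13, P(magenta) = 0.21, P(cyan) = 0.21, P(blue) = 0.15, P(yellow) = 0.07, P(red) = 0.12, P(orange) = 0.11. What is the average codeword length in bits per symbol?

L̄ = Σ pᵢ·ℓᵢ = 0.13·3 + 0.21·3 + 0.21·3 + 0.15·3 + 0.07·2 + 0.12·3 + 0.11·3 = 2.93 bits/symbol.

2.93 bits/symbol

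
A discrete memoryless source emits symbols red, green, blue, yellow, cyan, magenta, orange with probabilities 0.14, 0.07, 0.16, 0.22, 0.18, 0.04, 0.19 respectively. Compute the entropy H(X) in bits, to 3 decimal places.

2.656 bits

H = −Σ pᵢ log₂ pᵢ.
−0.14·log₂(0.14) = 0.3971
−0.07·log₂(0.07) = 0.2686
−0.16·log₂(0.16) = 0.4230
−0.22·log₂(0.22) = 0.4806
−0.18·log₂(0.18) = 0.4453
−0.04·log₂(0.04) = 0.1858
−0.19·log₂(0.19) = 0.4552
Sum ≈ 2.6555 → 2.656 bits.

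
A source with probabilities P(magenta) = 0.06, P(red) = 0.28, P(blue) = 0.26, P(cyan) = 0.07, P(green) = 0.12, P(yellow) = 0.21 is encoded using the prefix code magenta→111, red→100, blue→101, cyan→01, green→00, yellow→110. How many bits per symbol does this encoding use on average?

L̄ = Σ pᵢ·ℓᵢ = 0.06·3 + 0.28·3 + 0.26·3 + 0.07·2 + 0.12·2 + 0.21·3 = 2.81 bits/symbol.

2.81 bits/symbol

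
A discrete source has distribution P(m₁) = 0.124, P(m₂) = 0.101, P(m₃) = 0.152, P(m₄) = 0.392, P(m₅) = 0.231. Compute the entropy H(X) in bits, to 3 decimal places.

H = −Σ pᵢ log₂ pᵢ.
−0.124·log₂(0.124) = 0.3734
−0.101·log₂(0.101) = 0.3341
−0.152·log₂(0.152) = 0.4131
−0.392·log₂(0.392) = 0.5296
−0.231·log₂(0.231) = 0.4883
Sum ≈ 2.1386 → 2.139 bits.

2.139 bits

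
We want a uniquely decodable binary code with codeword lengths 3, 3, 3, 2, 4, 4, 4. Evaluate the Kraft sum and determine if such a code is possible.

0.8125; yes

With common denominator 2^4 = 16: Σ 2^(−ℓᵢ) = 2/16 + 2/16 + 2/16 + 4/16 + 1/16 + 1/16 + 1/16 = 13/16 = 0.8125.
Kraft's inequality requires Σ ≤ 1; here Σ = 0.8125 ≤ 1, so such a prefix code exists.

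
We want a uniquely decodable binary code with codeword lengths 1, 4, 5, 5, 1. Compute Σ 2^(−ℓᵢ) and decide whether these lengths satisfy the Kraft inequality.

1.125; no

With common denominator 2^5 = 32: Σ 2^(−ℓᵢ) = 16/32 + 2/32 + 1/32 + 1/32 + 16/32 = 36/32 = 1.125.
Kraft's inequality requires Σ ≤ 1; here Σ = 1.125 > 1, so no such prefix code exists.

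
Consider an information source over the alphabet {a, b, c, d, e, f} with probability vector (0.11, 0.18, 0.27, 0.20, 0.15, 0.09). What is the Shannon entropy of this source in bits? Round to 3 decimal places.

2.493 bits

H = −Σ pᵢ log₂ pᵢ.
−0.11·log₂(0.11) = 0.3503
−0.18·log₂(0.18) = 0.4453
−0.27·log₂(0.27) = 0.5100
−0.20·log₂(0.20) = 0.4644
−0.15·log₂(0.15) = 0.4105
−0.09·log₂(0.09) = 0.3127
Sum ≈ 2.4932 → 2.493 bits.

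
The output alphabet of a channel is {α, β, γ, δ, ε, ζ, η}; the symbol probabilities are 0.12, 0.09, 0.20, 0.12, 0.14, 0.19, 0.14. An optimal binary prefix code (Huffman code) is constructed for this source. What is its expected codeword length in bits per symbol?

Repeatedly combine the two least-probable nodes; the expected code length is the sum of the merged weights.
merge 9/100 + 3/25 → 21/100
merge 3/25 + 7/50 → 13/50
merge 7/50 + 19/100 → 33/100
merge 1/5 + 21/100 → 41/100
merge 13/50 + 33/100 → 59/100
merge 41/100 + 59/100 → 1
L = 21/100 + 13/50 + 33/100 + 41/100 + 59/100 + 1 = 14/5 = 2.8 bits/symbol.

2.8 bits/symbol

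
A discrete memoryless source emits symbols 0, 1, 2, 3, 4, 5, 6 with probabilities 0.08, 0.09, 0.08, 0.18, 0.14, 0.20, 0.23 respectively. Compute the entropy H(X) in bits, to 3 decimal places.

H = −Σ pᵢ log₂ pᵢ.
−0.08·log₂(0.08) = 0.2915
−0.09·log₂(0.09) = 0.3127
−0.08·log₂(0.08) = 0.2915
−0.18·log₂(0.18) = 0.4453
−0.14·log₂(0.14) = 0.3971
−0.20·log₂(0.20) = 0.4644
−0.23·log₂(0.23) = 0.4877
Sum ≈ 2.6901 → 2.690 bits.

2.690 bits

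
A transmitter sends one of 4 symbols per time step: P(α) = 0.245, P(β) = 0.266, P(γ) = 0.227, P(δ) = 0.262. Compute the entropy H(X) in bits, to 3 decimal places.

H = −Σ pᵢ log₂ pᵢ.
−0.245·log₂(0.245) = 0.4971
−0.266·log₂(0.266) = 0.5082
−0.227·log₂(0.227) = 0.4856
−0.262·log₂(0.262) = 0.5063
Sum ≈ 1.9972 → 1.997 bits.

1.997 bits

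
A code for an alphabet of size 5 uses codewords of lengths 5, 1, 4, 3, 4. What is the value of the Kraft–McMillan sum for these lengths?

0.78125

With common denominator 2^5 = 32: Σ 2^(−ℓᵢ) = 1/32 + 16/32 + 2/32 + 4/32 + 2/32 = 25/32 = 0.78125.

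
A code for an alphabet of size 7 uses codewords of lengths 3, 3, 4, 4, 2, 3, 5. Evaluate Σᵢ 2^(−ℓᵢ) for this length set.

With common denominator 2^5 = 32: Σ 2^(−ℓᵢ) = 4/32 + 4/32 + 2/32 + 2/32 + 8/32 + 4/32 + 1/32 = 25/32 = 0.78125.

0.78125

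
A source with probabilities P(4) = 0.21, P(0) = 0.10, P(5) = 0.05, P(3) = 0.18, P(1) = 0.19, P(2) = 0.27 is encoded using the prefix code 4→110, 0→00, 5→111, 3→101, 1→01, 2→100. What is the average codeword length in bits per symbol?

L̄ = Σ pᵢ·ℓᵢ = 0.21·3 + 0.10·2 + 0.05·3 + 0.18·3 + 0.19·2 + 0.27·3 = 2.71 bits/symbol.

2.71 bits/symbol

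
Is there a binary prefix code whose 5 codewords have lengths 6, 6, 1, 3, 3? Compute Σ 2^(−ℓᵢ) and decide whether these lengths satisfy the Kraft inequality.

0.78125; yes

With common denominator 2^6 = 64: Σ 2^(−ℓᵢ) = 1/64 + 1/64 + 32/64 + 8/64 + 8/64 = 50/64 = 0.78125.
Kraft's inequality requires Σ ≤ 1; here Σ = 0.78125 ≤ 1, so such a prefix code exists.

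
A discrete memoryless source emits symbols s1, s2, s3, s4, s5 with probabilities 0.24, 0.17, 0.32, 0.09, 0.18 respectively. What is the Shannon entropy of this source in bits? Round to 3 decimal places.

H = −Σ pᵢ log₂ pᵢ.
−0.24·log₂(0.24) = 0.4941
−0.17·log₂(0.17) = 0.4346
−0.32·log₂(0.32) = 0.5260
−0.09·log₂(0.09) = 0.3127
−0.18·log₂(0.18) = 0.4453
Sum ≈ 2.2127 → 2.213 bits.

2.213 bits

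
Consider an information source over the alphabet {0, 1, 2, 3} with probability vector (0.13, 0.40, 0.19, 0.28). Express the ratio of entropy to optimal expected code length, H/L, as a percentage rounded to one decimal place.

98.0%

Entropy H = −Σ p log₂ p ≈ 1.8809 bits.
Huffman merges: 13/100+19/100→8/25; 7/25+8/25→3/5; 2/5+3/5→1. L = 48/25 ≈ 1.9200.
Efficiency = H/L = 1.8809/1.9200 = 98.0%.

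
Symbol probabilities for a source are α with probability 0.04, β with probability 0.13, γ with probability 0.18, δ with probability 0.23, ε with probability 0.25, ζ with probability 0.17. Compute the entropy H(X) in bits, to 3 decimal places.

H = −Σ pᵢ log₂ pᵢ.
−0.04·log₂(0.04) = 0.1858
−0.13·log₂(0.13) = 0.3826
−0.18·log₂(0.18) = 0.4453
−0.23·log₂(0.23) = 0.4877
−0.25·log₂(0.25) = 0.5000
−0.17·log₂(0.17) = 0.4346
Sum ≈ 2.4360 → 2.436 bits.

2.436 bits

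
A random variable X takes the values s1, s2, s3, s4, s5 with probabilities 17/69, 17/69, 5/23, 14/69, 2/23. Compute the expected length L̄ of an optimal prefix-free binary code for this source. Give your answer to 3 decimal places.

Repeatedly combine the two least-probable nodes; the expected code length is the sum of the merged weights.
merge 2/23 + 14/69 → 20/69
merge 5/23 + 17/69 → 32/69
merge 17/69 + 20/69 → 37/69
merge 32/69 + 37/69 → 1
L = 20/69 + 32/69 + 37/69 + 1 = 158/69 ≈ 2.290 bits/symbol.

2.290 bits/symbol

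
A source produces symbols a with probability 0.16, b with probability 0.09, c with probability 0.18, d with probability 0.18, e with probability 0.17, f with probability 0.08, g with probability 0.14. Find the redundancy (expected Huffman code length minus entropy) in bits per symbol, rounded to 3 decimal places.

0.061 bits

Entropy H = −Σ p log₂ p ≈ 2.7495 bits.
Huffman merges: 2/25+9/100→17/100; 7/50+4/25→3/10; 17/100+17/100→17/50; 9/50+9/50→9/25; 3/10+17/50→16/25; 9/25+16/25→1. L = 281/100 ≈ 2.8100.
L − H = 2.8100 − 2.7495 = 0.061 bits.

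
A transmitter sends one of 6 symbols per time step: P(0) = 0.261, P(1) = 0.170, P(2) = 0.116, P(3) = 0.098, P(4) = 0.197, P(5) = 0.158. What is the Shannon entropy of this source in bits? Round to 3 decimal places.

H = −Σ pᵢ log₂ pᵢ.
−0.261·log₂(0.261) = 0.5058
−0.170·log₂(0.170) = 0.4346
−0.116·log₂(0.116) = 0.3605
−0.098·log₂(0.098) = 0.3284
−0.197·log₂(0.197) = 0.4617
−0.158·log₂(0.158) = 0.4206
Sum ≈ 2.5116 → 2.512 bits.

2.512 bits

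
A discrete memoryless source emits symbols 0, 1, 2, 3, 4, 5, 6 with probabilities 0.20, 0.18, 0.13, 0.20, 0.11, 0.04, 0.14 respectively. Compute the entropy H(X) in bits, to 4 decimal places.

2.6899 bits

H = −Σ pᵢ log₂ pᵢ.
−0.20·log₂(0.20) = 0.4644
−0.18·log₂(0.18) = 0.4453
−0.13·log₂(0.13) = 0.3826
−0.20·log₂(0.20) = 0.4644
−0.11·log₂(0.11) = 0.3503
−0.04·log₂(0.04) = 0.1858
−0.14·log₂(0.14) = 0.3971
Sum ≈ 2.6899 → 2.6899 bits.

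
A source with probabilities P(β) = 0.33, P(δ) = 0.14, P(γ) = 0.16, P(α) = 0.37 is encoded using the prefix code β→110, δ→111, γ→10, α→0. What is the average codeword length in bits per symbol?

2.1 bits/symbol

L̄ = Σ pᵢ·ℓᵢ = 0.33·3 + 0.14·3 + 0.16·2 + 0.37·1 = 2.1 bits/symbol.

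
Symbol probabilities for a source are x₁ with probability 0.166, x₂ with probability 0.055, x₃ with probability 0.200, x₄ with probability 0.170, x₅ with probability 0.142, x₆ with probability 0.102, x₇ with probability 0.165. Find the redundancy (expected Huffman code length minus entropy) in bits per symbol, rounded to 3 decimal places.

0.063 bits

Entropy H = −Σ p log₂ p ≈ 2.7239 bits.
Huffman merges: 11/200+51/500→157/1000; 71/500+157/1000→299/1000; 33/200+83/500→331/1000; 17/100+1/5→37/100; 299/1000+331/1000→63/100; 37/100+63/100→1. L = 2787/1000 ≈ 2.7870.
L − H = 2.7870 − 2.7239 = 0.063 bits.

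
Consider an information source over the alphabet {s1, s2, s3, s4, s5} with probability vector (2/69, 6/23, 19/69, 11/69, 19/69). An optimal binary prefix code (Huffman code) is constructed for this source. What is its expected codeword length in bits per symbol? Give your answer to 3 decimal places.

2.188 bits/symbol

Repeatedly combine the two least-probable nodes; the expected code length is the sum of the merged weights.
merge 2/69 + 11/69 → 13/69
merge 13/69 + 6/23 → 31/69
merge 19/69 + 19/69 → 38/69
merge 31/69 + 38/69 → 1
L = 13/69 + 31/69 + 38/69 + 1 = 151/69 ≈ 2.188 bits/symbol.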